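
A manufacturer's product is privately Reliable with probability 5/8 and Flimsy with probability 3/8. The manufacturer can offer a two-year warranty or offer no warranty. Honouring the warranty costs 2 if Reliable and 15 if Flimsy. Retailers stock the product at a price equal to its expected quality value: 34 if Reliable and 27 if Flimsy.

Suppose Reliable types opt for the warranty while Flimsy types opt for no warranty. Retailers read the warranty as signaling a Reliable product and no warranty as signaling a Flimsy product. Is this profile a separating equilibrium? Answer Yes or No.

Under these beliefs, the warranty earns price 34 and no warranty earns price 27.
Reliable: the warranty nets 34 − 2 = 32; no warranty nets 27. Reliable prefers the warranty.
Flimsy: the warranty nets 34 − 15 = 19; no warranty nets 27. Flimsy prefers no warranty.
Neither type deviates, so the separating profile is an equilibrium.

Yes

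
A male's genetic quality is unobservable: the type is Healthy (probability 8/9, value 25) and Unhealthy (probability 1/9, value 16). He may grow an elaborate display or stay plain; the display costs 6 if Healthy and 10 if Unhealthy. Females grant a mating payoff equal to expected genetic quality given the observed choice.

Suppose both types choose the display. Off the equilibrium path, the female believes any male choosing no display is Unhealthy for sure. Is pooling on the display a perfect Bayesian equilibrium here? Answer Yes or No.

On path, the female holds the prior and pays 8/9·25 + 1/9·16 = 24. Off path (no display), believing Unhealthy, it pays 16.
Healthy: the display nets 24 − 6 = 18; no display nets 16. Healthy stays.
Unhealthy: the display nets 24 − 10 = 14; no display nets 16. Unhealthy would deviate.
A type deviates, so pooling fails.

No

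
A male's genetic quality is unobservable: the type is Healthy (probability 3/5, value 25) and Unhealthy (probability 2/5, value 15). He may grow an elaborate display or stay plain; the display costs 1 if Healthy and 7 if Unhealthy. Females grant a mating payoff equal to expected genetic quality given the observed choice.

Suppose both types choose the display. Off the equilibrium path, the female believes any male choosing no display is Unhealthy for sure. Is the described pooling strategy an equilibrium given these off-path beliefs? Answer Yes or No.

On path, the female holds the prior and pays 3/5·25 + 2/5·15 = 21. Off path (no display), believing Unhealthy, it pays 15.
Healthy: the display nets 21 − 1 = 20; no display nets 15. Healthy stays.
Unhealthy: the display nets 21 − 7 = 14; no display nets 15. Unhealthy would deviate.
A type deviates, so pooling fails.

No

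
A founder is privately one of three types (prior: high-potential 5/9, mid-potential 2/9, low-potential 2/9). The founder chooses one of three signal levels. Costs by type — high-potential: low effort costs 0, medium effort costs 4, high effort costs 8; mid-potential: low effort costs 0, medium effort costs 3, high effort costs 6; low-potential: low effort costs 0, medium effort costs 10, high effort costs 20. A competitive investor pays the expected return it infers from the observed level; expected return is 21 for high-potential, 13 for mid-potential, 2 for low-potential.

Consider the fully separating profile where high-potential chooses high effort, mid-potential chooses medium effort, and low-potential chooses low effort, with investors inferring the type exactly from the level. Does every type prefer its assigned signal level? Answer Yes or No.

No

Separating valuations: high effort → 21, medium effort → 13, low effort → 2.
high-potential (assigned high effort): low effort: 2 − 0 = 2; medium effort: 13 − 4 = 9; high effort: 21 − 8 = 13. high-potential stays.
mid-potential (assigned medium effort): low effort: 2 − 0 = 2; medium effort: 13 − 3 = 10; high effort: 21 − 6 = 15. mid-potential prefers high effort.
low-potential (assigned low effort): low effort: 2 − 0 = 2; medium effort: 13 − 10 = 3; high effort: 21 − 20 = 1. low-potential prefers medium effort.
At least one type deviates; the separating profile fails.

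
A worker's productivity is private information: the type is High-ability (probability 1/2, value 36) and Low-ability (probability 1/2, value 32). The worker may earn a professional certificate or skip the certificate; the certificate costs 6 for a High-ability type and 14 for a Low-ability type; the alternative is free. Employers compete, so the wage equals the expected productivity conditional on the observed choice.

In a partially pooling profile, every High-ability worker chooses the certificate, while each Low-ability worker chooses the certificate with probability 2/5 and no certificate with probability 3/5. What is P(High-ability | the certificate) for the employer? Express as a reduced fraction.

5/7

P(the certificate) = (1/2)·1 + (1/2)·(2/5) = 7/10.
By Bayes' rule, P(High-ability | the certificate) = (1/2) / (7/10) = 5/7.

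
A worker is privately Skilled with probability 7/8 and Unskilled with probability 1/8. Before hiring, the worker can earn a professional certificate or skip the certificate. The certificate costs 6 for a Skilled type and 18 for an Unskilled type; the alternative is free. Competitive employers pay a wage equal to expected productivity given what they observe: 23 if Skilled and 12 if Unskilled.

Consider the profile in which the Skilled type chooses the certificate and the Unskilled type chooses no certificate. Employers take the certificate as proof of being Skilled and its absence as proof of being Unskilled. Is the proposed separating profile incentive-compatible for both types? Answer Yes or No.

Under these beliefs, the certificate earns wage 23 and no certificate earns wage 12.
Skilled: the certificate nets 23 − 6 = 17; no certificate nets 12. Skilled prefers the certificate.
Unskilled: the certificate nets 23 − 18 = 5; no certificate nets 12. Unskilled prefers no certificate.
Neither type deviates, so the separating profile is an equilibrium.

Yes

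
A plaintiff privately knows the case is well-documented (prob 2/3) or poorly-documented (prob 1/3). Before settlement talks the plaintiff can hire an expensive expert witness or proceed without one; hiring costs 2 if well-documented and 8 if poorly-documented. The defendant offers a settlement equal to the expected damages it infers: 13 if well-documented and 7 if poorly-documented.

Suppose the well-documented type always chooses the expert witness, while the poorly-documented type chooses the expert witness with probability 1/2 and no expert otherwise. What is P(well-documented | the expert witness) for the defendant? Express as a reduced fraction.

4/5

P(the expert witness) = (2/3)·1 + (1/3)·(1/2) = 5/6.
By Bayes' rule, P(well-documented | the expert witness) = (2/3) / (5/6) = 4/5.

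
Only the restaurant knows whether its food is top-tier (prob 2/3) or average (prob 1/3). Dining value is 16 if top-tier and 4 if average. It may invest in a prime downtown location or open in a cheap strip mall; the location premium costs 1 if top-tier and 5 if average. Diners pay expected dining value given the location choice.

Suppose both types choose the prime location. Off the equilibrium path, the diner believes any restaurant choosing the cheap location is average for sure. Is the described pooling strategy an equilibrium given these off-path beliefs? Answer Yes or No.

Yes

On path, the diner holds the prior and pays 2/3·16 + 1/3·4 = 12. Off path (the cheap location), believing average, it pays 4.
top-tier: the prime location nets 12 − 1 = 11; the cheap location nets 4. top-tier stays.
average: the prime location nets 12 − 5 = 7; the cheap location nets 4. average stays.
No type deviates, so pooling is sustained.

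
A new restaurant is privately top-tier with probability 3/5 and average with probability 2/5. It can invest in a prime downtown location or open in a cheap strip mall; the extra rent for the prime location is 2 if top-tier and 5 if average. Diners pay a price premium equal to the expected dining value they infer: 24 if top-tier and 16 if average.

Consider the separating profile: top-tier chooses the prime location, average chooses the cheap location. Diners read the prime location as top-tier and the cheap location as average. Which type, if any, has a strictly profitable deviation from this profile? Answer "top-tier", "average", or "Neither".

The prime location pays 24; the cheap location pays 16.
top-tier: assigned the prime location, nets 24 − 2 = 22; deviating to the cheap location nets 16.
average: assigned the cheap location, nets 16; deviating to the prime location nets 24 − 5 = 19.
The average type gains 3 by deviating.

average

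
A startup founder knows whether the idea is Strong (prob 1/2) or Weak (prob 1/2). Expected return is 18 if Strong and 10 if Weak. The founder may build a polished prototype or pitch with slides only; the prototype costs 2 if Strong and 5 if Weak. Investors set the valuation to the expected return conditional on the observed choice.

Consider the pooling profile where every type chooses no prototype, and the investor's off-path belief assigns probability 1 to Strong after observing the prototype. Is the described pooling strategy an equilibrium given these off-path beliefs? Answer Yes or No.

On path, the investor holds the prior and pays 1/2·18 + 1/2·10 = 14. Off path (the prototype), believing Strong, it pays 18.
Strong: no prototype nets 14; the prototype nets 18 − 2 = 16. Strong would deviate.
Weak: no prototype nets 14; the prototype nets 18 − 5 = 13. Weak stays.
A type deviates, so pooling fails.

No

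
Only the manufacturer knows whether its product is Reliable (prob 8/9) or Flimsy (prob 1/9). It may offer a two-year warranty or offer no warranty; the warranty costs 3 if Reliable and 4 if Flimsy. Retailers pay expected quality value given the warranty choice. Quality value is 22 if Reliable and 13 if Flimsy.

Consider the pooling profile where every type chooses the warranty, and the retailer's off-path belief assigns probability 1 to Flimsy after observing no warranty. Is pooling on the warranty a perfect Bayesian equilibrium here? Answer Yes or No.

Yes

On path, the retailer holds the prior and pays 8/9·22 + 1/9·13 = 21. Off path (no warranty), believing Flimsy, it pays 13.
Reliable: the warranty nets 21 − 3 = 18; no warranty nets 13. Reliable stays.
Flimsy: the warranty nets 21 − 4 = 17; no warranty nets 13. Flimsy stays.
No type deviates, so pooling is sustained.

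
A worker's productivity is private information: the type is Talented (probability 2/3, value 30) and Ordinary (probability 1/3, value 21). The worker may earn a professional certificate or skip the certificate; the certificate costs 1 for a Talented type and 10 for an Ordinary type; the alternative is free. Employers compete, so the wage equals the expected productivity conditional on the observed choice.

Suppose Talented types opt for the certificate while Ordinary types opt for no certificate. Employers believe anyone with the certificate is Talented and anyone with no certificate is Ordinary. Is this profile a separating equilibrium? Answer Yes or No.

Yes

Under these beliefs, the certificate earns wage 30 and no certificate earns wage 21.
Talented: the certificate nets 30 − 1 = 29; no certificate nets 21. Talented prefers the certificate.
Ordinary: the certificate nets 30 − 10 = 20; no certificate nets 21. Ordinary prefers no certificate.
Neither type deviates, so the separating profile is an equilibrium.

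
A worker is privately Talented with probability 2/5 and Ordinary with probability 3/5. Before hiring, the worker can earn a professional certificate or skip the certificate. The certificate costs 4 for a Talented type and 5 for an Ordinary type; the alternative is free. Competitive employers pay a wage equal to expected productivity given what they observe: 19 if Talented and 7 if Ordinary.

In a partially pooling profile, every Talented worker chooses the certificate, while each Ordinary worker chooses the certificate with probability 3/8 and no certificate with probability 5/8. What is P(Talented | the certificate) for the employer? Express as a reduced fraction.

16/25

P(the certificate) = (2/5)·1 + (3/5)·(3/8) = 5/8.
By Bayes' rule, P(Talented | the certificate) = (2/5) / (5/8) = 16/25.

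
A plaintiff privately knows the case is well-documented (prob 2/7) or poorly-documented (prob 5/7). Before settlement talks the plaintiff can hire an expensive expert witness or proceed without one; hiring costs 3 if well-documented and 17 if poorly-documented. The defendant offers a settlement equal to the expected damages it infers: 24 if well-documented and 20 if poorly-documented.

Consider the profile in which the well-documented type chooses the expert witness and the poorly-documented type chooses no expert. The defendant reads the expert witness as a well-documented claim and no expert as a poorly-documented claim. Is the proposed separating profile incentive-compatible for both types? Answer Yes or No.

Under these beliefs, the expert witness earns settlement 24 and no expert earns settlement 20.
well-documented: the expert witness nets 24 − 3 = 21; no expert nets 20. well-documented prefers the expert witness.
poorly-documented: the expert witness nets 24 − 17 = 7; no expert nets 20. poorly-documented prefers no expert.
Neither type deviates, so the separating profile is an equilibrium.

Yes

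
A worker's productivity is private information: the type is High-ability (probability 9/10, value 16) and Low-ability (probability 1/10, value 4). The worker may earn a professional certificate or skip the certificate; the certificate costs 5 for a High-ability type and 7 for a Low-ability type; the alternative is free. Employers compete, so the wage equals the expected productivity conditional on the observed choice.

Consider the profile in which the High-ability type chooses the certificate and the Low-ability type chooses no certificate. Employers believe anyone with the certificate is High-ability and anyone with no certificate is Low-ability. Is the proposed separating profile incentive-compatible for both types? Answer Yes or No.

Under these beliefs, the certificate earns wage 16 and no certificate earns wage 4.
High-ability: the certificate nets 16 − 5 = 11; no certificate nets 4. High-ability prefers the certificate.
Low-ability: the certificate nets 16 − 7 = 9; no certificate nets 4. Low-ability would deviate to the certificate.
Low-ability has a profitable deviation, so the profile is not an equilibrium.

No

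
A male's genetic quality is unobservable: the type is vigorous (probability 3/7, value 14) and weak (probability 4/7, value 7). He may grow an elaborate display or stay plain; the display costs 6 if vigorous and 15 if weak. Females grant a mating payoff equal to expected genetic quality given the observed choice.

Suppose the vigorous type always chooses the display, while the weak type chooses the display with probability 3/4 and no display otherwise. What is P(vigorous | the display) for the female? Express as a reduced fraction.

P(the display) = (3/7)·1 + (4/7)·(3/4) = 6/7.
By Bayes' rule, P(vigorous | the display) = (3/7) / (6/7) = 1/2.

1/2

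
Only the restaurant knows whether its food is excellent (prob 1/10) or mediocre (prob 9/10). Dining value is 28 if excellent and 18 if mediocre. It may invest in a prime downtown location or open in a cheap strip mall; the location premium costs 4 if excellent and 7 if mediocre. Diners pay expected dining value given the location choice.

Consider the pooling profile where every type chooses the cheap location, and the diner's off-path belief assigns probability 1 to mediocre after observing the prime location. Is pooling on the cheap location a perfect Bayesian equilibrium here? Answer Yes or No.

On path, the diner holds the prior and pays 1/10·28 + 9/10·18 = 19. Off path (the prime location), believing mediocre, it pays 18.
excellent: the cheap location nets 19; the prime location nets 18 − 4 = 14. excellent stays.
mediocre: the cheap location nets 19; the prime location nets 18 − 7 = 11. mediocre stays.
No type deviates, so pooling is sustained.

Yes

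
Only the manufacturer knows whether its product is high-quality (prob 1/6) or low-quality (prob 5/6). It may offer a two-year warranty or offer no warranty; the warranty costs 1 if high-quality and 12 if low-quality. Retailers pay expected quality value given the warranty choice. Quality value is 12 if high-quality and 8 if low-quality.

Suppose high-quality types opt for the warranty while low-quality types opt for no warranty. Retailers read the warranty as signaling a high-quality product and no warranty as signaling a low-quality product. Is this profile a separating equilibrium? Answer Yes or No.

Yes

Under these beliefs, the warranty earns price 12 and no warranty earns price 8.
high-quality: the warranty nets 12 − 1 = 11; no warranty nets 8. high-quality prefers the warranty.
low-quality: the warranty nets 12 − 12 = 0; no warranty nets 8. low-quality prefers no warranty.
Neither type deviates, so the separating profile is an equilibrium.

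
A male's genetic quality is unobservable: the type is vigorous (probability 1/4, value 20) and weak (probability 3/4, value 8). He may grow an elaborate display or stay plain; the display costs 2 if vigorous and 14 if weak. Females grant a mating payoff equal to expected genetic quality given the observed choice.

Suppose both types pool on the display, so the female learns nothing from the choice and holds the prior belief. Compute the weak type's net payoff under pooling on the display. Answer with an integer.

Pooled mating payoff = 1/4·20 + 3/4·8 = 11.
weak pays cost 14 for the display, so net payoff = 11 − 14 = -3.

-3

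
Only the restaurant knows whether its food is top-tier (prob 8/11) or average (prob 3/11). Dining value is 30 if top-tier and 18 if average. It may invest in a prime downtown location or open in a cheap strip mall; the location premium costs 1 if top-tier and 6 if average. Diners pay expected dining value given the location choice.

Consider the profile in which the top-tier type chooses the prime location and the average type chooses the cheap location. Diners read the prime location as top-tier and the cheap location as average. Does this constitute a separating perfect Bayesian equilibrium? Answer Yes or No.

No

Under these beliefs, the prime location earns price premium 30 and the cheap location earns price premium 18.
top-tier: the prime location nets 30 − 1 = 29; the cheap location nets 18. top-tier prefers the prime location.
average: the prime location nets 30 − 6 = 24; the cheap location nets 18. average would deviate to the prime location.
average has a profitable deviation, so the profile is not an equilibrium.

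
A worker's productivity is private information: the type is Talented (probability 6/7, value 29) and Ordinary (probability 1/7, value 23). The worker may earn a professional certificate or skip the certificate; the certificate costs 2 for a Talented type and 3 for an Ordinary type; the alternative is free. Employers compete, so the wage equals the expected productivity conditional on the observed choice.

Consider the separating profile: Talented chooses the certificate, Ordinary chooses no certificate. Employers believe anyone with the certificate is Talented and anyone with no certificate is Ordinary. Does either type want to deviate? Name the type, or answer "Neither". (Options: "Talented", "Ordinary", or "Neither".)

Ordinary

The certificate pays 29; no certificate pays 23.
Talented: assigned the certificate, nets 29 − 2 = 27; deviating to no certificate nets 23.
Ordinary: assigned no certificate, nets 23; deviating to the certificate nets 29 − 3 = 26.
The Ordinary type gains 3 by deviating.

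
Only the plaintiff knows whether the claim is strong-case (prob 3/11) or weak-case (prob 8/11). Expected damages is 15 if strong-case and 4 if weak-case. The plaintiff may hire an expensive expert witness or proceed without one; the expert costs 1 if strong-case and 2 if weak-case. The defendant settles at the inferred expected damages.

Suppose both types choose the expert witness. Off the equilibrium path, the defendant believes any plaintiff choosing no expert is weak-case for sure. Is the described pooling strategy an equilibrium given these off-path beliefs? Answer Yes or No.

Yes

On path, the defendant holds the prior and pays 3/11·15 + 8/11·4 = 7. Off path (no expert), believing weak-case, it pays 4.
strong-case: the expert witness nets 7 − 1 = 6; no expert nets 4. strong-case stays.
weak-case: the expert witness nets 7 − 2 = 5; no expert nets 4. weak-case stays.
No type deviates, so pooling is sustained.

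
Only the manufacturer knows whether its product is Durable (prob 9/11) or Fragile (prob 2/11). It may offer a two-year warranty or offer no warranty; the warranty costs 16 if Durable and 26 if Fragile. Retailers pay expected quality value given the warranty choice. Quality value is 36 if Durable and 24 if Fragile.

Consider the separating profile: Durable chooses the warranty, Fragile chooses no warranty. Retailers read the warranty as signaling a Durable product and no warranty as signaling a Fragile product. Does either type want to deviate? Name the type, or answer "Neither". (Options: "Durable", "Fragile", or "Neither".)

The warranty pays 36; no warranty pays 24.
Durable: assigned the warranty, nets 36 − 16 = 20; deviating to no warranty nets 24.
Fragile: assigned no warranty, nets 24; deviating to the warranty nets 36 − 26 = 10.
The Durable type gains 4 by deviating.

Durable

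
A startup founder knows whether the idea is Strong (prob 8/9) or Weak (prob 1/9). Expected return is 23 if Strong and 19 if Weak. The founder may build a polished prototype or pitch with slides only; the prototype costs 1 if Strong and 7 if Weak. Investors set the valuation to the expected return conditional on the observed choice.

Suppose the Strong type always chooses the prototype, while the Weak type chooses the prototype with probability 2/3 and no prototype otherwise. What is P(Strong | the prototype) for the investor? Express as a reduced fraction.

12/13

P(the prototype) = (8/9)·1 + (1/9)·(2/3) = 26/27.
By Bayes' rule, P(Strong | the prototype) = (8/9) / (26/27) = 12/13.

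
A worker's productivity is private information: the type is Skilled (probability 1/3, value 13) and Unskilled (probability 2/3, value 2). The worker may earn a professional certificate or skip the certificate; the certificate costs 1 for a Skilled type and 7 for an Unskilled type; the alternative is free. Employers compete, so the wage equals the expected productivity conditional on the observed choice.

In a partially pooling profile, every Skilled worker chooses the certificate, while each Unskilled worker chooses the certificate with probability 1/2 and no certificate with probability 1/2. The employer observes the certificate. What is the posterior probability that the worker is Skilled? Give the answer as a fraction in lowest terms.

P(the certificate) = (1/3)·1 + (2/3)·(1/2) = 2/3.
By Bayes' rule, P(Skilled | the certificate) = (1/3) / (2/3) = 1/2.

1/2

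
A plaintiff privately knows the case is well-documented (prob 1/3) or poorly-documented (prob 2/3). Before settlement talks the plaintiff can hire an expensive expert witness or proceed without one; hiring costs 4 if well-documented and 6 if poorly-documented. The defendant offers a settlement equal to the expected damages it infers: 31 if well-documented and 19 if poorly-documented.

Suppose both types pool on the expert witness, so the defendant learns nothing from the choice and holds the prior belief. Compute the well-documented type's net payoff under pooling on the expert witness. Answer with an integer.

19

Pooled settlement = 1/3·31 + 2/3·19 = 23.
well-documented pays cost 4 for the expert witness, so net payoff = 23 − 4 = 19.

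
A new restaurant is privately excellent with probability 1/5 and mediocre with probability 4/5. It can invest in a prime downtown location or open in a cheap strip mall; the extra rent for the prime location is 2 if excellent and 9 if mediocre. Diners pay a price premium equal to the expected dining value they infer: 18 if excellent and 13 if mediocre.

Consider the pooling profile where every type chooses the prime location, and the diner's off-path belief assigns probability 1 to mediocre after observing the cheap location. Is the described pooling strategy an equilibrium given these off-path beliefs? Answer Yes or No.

No

On path, the diner holds the prior and pays 1/5·18 + 4/5·13 = 14. Off path (the cheap location), believing mediocre, it pays 13.
excellent: the prime location nets 14 − 2 = 12; the cheap location nets 13. excellent would deviate.
mediocre: the prime location nets 14 − 9 = 5; the cheap location nets 13. mediocre would deviate.
A type deviates, so pooling fails.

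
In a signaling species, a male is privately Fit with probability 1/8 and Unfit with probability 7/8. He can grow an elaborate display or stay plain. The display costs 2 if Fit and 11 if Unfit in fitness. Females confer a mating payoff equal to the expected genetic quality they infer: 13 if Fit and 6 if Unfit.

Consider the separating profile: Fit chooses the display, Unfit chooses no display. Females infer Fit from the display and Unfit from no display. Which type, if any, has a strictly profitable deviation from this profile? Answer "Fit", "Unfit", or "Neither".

Neither

The display pays 13; no display pays 6.
Fit: assigned the display, nets 13 − 2 = 11; deviating to no display nets 6.
Unfit: assigned no display, nets 6; deviating to the display nets 13 − 11 = 2.
Both types strictly prefer their assigned action; no profitable deviation.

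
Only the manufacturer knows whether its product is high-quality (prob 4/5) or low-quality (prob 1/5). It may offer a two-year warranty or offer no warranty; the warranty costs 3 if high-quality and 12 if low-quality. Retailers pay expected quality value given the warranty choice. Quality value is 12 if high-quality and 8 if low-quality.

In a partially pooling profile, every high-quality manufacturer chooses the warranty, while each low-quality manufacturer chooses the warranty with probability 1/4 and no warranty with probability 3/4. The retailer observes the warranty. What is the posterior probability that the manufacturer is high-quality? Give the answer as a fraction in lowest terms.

P(the warranty) = (4/5)·1 + (1/5)·(1/4) = 17/20.
By Bayes' rule, P(high-quality | the warranty) = (4/5) / (17/20) = 16/17.

16/17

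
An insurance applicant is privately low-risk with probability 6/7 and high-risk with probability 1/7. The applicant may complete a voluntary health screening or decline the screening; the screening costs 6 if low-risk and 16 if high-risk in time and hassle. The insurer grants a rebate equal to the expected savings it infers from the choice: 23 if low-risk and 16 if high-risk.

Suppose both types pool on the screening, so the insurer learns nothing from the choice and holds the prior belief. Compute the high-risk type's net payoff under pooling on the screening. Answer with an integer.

6

Pooled rebate = 6/7·23 + 1/7·16 = 22.
high-risk pays cost 16 for the screening, so net payoff = 22 − 16 = 6.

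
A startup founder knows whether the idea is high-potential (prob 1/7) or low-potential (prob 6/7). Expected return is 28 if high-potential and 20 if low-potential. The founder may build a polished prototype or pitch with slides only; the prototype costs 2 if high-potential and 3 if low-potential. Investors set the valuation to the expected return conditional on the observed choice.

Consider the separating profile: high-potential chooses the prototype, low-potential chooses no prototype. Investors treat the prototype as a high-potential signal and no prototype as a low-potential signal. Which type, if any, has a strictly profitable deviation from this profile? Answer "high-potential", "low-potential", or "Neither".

The prototype pays 28; no prototype pays 20.
high-potential: assigned the prototype, nets 28 − 2 = 26; deviating to no prototype nets 20.
low-potential: assigned no prototype, nets 20; deviating to the prototype nets 28 − 3 = 25.
The low-potential type gains 5 by deviating.

low-potential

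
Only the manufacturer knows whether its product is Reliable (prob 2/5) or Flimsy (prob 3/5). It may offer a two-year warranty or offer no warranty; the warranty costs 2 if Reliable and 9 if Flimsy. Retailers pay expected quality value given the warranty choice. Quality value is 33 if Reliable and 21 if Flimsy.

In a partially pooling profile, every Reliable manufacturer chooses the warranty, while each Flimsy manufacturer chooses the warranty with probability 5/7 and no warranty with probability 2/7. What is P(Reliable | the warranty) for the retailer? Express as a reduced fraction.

P(the warranty) = (2/5)·1 + (3/5)·(5/7) = 29/35.
By Bayes' rule, P(Reliable | the warranty) = (2/5) / (29/35) = 14/29.

14/29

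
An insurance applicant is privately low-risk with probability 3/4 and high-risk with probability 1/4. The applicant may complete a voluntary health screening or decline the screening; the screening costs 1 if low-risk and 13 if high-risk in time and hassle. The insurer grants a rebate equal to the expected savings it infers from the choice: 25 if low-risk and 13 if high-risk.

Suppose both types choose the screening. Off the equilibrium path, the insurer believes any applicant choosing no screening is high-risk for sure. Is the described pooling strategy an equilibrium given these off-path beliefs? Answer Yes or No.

On path, the insurer holds the prior and pays 3/4·25 + 1/4·13 = 22. Off path (no screening), believing high-risk, it pays 13.
low-risk: the screening nets 22 − 1 = 21; no screening nets 13. low-risk stays.
high-risk: the screening nets 22 − 13 = 9; no screening nets 13. high-risk would deviate.
A type deviates, so pooling fails.

No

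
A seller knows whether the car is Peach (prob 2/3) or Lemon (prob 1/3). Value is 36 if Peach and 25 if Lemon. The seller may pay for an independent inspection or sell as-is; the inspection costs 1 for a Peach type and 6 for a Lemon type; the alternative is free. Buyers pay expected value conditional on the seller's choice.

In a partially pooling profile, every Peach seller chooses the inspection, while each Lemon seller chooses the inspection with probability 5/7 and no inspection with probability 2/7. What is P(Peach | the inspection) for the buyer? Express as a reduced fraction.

14/19

P(the inspection) = (2/3)·1 + (1/3)·(5/7) = 19/21.
By Bayes' rule, P(Peach | the inspection) = (2/3) / (19/21) = 14/19.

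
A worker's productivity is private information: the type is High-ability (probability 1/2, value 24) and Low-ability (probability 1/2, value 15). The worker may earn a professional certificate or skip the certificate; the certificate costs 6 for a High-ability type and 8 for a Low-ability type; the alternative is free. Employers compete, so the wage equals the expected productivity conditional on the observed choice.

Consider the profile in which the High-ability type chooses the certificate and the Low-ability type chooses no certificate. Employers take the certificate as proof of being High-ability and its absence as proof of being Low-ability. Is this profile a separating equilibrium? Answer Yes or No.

Under these beliefs, the certificate earns wage 24 and no certificate earns wage 15.
High-ability: the certificate nets 24 − 6 = 18; no certificate nets 15. High-ability prefers the certificate.
Low-ability: the certificate nets 24 − 8 = 16; no certificate nets 15. Low-ability would deviate to the certificate.
Low-ability has a profitable deviation, so the profile is not an equilibrium.

No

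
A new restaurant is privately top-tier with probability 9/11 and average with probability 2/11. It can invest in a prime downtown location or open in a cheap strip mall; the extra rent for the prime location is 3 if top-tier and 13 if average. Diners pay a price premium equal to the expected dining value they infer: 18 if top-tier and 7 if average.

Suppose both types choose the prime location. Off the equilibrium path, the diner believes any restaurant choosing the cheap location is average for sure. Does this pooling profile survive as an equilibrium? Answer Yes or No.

On path, the diner holds the prior and pays 9/11·18 + 2/11·7 = 16. Off path (the cheap location), believing average, it pays 7.
top-tier: the prime location nets 16 − 3 = 13; the cheap location nets 7. top-tier stays.
average: the prime location nets 16 − 13 = 3; the cheap location nets 7. average would deviate.
A type deviates, so pooling fails.

No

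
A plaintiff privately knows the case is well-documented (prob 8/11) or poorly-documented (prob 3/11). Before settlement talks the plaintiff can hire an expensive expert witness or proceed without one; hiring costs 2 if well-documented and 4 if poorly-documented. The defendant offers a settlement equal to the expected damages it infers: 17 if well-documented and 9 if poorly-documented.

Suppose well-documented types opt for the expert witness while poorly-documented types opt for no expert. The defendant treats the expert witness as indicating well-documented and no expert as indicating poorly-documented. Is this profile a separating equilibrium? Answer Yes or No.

Under these beliefs, the expert witness earns settlement 17 and no expert earns settlement 9.
well-documented: the expert witness nets 17 − 2 = 15; no expert nets 9. well-documented prefers the expert witness.
poorly-documented: the expert witness nets 17 − 4 = 13; no expert nets 9. poorly-documented would deviate to the expert witness.
poorly-documented has a profitable deviation, so the profile is not an equilibrium.

No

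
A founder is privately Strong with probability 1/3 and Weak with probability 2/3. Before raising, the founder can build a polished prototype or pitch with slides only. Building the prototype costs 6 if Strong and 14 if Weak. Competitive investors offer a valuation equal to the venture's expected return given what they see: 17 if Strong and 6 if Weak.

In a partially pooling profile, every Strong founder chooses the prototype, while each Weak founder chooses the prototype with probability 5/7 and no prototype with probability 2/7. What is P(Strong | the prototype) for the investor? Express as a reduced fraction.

P(the prototype) = (1/3)·1 + (2/3)·(5/7) = 17/21.
By Bayes' rule, P(Strong | the prototype) = (1/3) / (17/21) = 7/17.

7/17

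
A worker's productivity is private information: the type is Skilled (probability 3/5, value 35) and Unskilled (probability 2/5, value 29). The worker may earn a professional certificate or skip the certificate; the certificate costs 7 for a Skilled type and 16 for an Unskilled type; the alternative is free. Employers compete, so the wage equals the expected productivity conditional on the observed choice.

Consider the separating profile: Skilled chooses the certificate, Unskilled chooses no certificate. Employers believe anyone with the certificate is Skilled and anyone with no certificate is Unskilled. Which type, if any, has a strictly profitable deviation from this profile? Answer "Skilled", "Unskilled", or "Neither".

Skilled

The certificate pays 35; no certificate pays 29.
Skilled: assigned the certificate, nets 35 − 7 = 28; deviating to no certificate nets 29.
Unskilled: assigned no certificate, nets 29; deviating to the certificate nets 35 − 16 = 19.
The Skilled type gains 1 by deviating.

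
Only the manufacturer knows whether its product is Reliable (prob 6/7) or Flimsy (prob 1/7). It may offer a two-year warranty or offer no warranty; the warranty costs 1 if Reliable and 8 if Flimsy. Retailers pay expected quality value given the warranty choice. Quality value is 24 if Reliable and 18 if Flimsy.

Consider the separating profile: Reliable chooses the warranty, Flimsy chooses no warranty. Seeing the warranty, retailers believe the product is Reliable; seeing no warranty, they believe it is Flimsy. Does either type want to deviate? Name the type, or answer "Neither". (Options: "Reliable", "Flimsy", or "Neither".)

The warranty pays 24; no warranty pays 18.
Reliable: assigned the warranty, nets 24 − 1 = 23; deviating to no warranty nets 18.
Flimsy: assigned no warranty, nets 18; deviating to the warranty nets 24 − 8 = 16.
Both types strictly prefer their assigned action; no profitable deviation.

Neither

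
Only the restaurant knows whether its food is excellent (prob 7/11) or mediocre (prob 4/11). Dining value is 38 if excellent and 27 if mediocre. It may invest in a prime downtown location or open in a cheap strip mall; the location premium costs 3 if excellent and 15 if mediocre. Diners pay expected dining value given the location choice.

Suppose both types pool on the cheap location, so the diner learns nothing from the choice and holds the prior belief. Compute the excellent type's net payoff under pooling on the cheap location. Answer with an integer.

34

Pooled price premium = 7/11·38 + 4/11·27 = 34.
excellent pays no cost for the cheap location, so net payoff = 34.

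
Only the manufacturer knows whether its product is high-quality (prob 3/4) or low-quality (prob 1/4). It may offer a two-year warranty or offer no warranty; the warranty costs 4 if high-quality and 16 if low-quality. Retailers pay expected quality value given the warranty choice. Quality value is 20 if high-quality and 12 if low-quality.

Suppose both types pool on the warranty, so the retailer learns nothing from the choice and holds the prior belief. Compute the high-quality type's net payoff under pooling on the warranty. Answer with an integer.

14

Pooled price = 3/4·20 + 1/4·12 = 18.
high-quality pays cost 4 for the warranty, so net payoff = 18 − 4 = 14.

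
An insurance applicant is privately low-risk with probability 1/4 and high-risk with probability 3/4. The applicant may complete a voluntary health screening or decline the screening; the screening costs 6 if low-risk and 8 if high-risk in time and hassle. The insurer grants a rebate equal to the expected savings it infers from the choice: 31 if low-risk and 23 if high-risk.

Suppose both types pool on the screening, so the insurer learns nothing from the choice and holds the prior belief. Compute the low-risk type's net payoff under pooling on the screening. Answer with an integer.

19

Pooled rebate = 1/4·31 + 3/4·23 = 25.
low-risk pays cost 6 for the screening, so net payoff = 25 − 6 = 19.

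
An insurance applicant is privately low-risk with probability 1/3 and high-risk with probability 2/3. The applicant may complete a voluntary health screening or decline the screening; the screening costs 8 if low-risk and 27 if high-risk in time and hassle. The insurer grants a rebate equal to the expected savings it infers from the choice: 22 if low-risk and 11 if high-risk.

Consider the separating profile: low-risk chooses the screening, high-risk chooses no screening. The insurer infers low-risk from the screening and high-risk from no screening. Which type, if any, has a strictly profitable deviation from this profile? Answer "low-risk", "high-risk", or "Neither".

Neither

The screening pays 22; no screening pays 11.
low-risk: assigned the screening, nets 22 − 8 = 14; deviating to no screening nets 11.
high-risk: assigned no screening, nets 11; deviating to the screening nets 22 − 27 = -5.
Both types strictly prefer their assigned action; no profitable deviation.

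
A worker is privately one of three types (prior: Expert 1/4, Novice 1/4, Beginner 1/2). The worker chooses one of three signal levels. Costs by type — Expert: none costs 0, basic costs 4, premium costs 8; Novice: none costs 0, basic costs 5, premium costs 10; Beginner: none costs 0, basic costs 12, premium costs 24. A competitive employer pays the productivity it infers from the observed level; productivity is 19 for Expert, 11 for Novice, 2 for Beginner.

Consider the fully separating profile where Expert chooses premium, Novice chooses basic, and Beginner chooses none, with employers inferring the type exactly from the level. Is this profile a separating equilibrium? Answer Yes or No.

No

Separating wages: premium → 19, basic → 11, none → 2.
Expert (assigned premium): none: 2 − 0 = 2; basic: 11 − 4 = 7; premium: 19 − 8 = 11. Expert stays.
Novice (assigned basic): none: 2 − 0 = 2; basic: 11 − 5 = 6; premium: 19 − 10 = 9. Novice prefers premium.
Beginner (assigned none): none: 2 − 0 = 2; basic: 11 − 12 = -1; premium: 19 − 24 = -5. Beginner stays.
At least one type deviates; the separating profile fails.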